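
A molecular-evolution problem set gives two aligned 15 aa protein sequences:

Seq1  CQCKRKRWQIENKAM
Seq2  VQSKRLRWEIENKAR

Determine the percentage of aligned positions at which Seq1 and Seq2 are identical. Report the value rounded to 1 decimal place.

Differing sites — 1:C/V; 3:C/S; 6:K/L; 9:Q/E; 15:M/R.
10 of the 15 sites match, so the percent identity is 10/15 × 100 = 66.7%.

66.7%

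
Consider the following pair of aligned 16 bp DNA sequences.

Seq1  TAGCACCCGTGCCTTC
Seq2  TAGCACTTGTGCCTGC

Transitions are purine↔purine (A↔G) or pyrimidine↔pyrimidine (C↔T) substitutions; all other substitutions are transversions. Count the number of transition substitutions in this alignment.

Mismatches occur at site 7 (C→T, transition), site 8 (C→T, transition), site 15 (T→G, transversion).
Of the 3 differences, 2 transitions and 1 transversion, so the answer is 2.

2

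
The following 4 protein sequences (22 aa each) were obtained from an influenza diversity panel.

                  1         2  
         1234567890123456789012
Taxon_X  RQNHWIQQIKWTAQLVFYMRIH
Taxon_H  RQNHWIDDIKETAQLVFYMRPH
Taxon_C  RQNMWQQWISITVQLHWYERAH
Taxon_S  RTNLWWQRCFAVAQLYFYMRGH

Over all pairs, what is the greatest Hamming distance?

Pairwise Hamming distances:
  Taxon_X vs Taxon_H: 4
  Taxon_X vs Taxon_C: 10
  Taxon_X vs Taxon_S: 10
  Taxon_H vs Taxon_C: 11
  Taxon_H vs Taxon_S: 11
  Taxon_C vs Taxon_S: 13
The largest is 13, between Taxon_C and Taxon_S.

13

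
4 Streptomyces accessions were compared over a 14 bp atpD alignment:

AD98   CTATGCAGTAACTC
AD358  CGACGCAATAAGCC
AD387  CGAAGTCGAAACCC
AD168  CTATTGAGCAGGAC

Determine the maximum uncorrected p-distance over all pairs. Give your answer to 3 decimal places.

0.643

Pairwise Hamming distances:
  AD98 vs AD358: 5
  AD98 vs AD387: 6
  AD98 vs AD168: 6
  AD358 vs AD387: 6
  AD358 vs AD168: 8
  AD387 vs AD168: 9
The largest is 9 mismatches, between AD387 and AD168; p = 9/14 = 0.643.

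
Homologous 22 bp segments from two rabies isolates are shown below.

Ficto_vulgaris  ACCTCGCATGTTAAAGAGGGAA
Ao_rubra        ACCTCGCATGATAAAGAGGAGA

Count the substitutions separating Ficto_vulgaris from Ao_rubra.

3

The sequences differ at positions 11 (T/A), 20 (G/A), 21 (A/G).
That gives 3 mismatches out of 22 aligned sites, so the Hamming distance is 3.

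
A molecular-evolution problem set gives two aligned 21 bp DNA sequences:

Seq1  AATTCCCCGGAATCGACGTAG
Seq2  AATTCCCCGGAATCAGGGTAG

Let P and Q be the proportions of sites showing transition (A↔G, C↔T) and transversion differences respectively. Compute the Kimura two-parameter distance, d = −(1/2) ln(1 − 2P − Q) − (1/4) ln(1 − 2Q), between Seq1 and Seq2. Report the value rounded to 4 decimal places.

0.1610

Mismatches occur at site 15 (G/A, transition), site 16 (A/G, transition), site 17 (C/G, transversion).
Of the 3 differences, 2 transitions and 1 transversion over 21 sites: P = 2/21 = 0.095238, Q = 1/21 = 0.047619.
d = −0.5·ln(0.761905) − 0.25·ln(0.904762) = −0.5·(-0.271933) − 0.25·(-0.100083) = 0.1610.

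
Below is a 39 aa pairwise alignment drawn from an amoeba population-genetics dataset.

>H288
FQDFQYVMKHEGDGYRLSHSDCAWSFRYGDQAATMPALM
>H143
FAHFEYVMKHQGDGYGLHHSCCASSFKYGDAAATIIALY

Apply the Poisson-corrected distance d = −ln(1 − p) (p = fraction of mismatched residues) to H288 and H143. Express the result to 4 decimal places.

0.4055

The sequences differ at positions 2 (Q/A), 3 (D/H), 5 (Q/E), 11 (E/Q), 16 (R/G), 18 (S/H), 21 (D/C), 24 (W/S), 27 (R/K), 31 (Q/A), 35 (M/I), 36 (P/I), 39 (M/Y).
p = 13/39 = 0.333333.
d = −ln(1 − 0.333333) = −ln(0.666667) = 0.4055.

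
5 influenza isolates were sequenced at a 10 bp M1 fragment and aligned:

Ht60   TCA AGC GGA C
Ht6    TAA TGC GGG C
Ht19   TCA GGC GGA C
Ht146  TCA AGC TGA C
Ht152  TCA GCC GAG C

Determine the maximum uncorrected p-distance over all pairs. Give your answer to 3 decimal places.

Pairwise Hamming distances:
  Ht60 vs Ht6: 3
  Ht60 vs Ht19: 1
  Ht60 vs Ht146: 1
  Ht60 vs Ht152: 4
  Ht6 vs Ht19: 3
  Ht6 vs Ht146: 4
  Ht6 vs Ht152: 4
  Ht19 vs Ht146: 2
  Ht19 vs Ht152: 3
  Ht146 vs Ht152: 5
The largest is 5 mismatches, between Ht146 and Ht152; p = 5/10 = 0.500.

0.500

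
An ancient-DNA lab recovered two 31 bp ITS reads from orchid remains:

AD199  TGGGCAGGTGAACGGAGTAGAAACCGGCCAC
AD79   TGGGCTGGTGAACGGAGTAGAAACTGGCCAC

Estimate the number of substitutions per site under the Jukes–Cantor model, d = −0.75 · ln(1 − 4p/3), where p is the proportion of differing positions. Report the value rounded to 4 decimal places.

Differing sites — 6:A/T; 25:C/T.
p = 2/31 = 0.064516.
d = −0.75 · ln(1 − (4/3)·0.064516) = −0.75 · ln(0.913979) = −0.75 · (-0.089948) = 0.0675.

0.0675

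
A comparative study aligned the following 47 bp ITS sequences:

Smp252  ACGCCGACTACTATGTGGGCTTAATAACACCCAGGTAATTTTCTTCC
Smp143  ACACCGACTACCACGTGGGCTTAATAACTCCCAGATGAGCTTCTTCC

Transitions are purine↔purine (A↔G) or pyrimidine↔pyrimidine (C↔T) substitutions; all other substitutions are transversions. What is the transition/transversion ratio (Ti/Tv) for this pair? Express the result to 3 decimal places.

3.000

The sequences differ at positions 3 (G/A, transition), 12 (T/C, transition), 14 (T/C, transition), 29 (A/T, transversion), 35 (G/A, transition), 37 (A/G, transition), 39 (T/G, transversion), 40 (T/C, transition).
Of the 8 differences, 6 transitions and 2 transversions, so Ti/Tv = 6/2 = 3.000.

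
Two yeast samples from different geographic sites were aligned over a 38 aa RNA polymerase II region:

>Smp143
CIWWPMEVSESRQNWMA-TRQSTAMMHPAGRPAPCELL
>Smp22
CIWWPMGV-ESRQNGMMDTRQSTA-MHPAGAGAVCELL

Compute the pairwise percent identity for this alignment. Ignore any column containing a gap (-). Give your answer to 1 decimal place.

82.9%

Excluding the 3 gap columns leaves 35 comparable sites.
Differing sites — 7:E/G; 15:W/G; 17:A/M; 31:R/A; 32:P/G; 34:P/V.
29 of the 35 comparable sites match, so the percent identity is 29/35 × 100 = 82.9%.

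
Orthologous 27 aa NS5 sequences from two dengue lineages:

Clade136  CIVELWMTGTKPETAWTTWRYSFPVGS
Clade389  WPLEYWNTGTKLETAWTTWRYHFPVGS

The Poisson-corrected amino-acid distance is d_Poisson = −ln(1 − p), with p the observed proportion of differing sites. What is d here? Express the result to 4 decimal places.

0.3001

The sequences differ at positions 1 (C/W), 2 (I/P), 3 (V/L), 5 (L/Y), 7 (M/N), 12 (P/L), 22 (S/H).
p = 7/27 = 0.259259.
d = −ln(1 − 0.259259) = −ln(0.740741) = 0.3001.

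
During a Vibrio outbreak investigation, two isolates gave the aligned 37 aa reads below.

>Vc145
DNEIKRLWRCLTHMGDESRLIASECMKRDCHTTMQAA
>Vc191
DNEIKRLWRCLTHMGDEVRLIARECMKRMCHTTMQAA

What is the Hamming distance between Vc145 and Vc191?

3

The sequences differ at positions 18 (S/V), 23 (S/R), 29 (D/M).
That gives 3 mismatches out of 37 aligned sites, so the Hamming distance is 3.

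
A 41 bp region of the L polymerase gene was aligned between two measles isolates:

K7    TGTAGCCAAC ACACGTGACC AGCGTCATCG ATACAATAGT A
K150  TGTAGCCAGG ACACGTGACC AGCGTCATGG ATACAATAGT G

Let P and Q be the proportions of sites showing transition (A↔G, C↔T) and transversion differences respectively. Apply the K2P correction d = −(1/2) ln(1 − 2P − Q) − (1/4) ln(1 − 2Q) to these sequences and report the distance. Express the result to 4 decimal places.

0.1048

Differing sites — 9:A/G (Ti); 10:C/G (Tv); 29:C/G (Tv); 41:A/G (Ti).
Of the 4 differences, 2 transitions and 2 transversions over 41 sites: P = 2/41 = 0.048780, Q = 2/41 = 0.048780.
d = −0.5·ln(0.853660) − 0.25·ln(0.902440) = −0.5·(-0.158222) − 0.25·(-0.102653) = 0.1048.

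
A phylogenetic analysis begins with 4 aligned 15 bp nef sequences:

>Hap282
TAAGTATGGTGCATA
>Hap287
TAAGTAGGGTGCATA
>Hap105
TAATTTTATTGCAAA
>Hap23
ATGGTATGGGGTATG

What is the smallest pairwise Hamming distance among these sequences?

1

Pairwise Hamming distances:
  Hap282 vs Hap287: 1
  Hap282 vs Hap105: 5
  Hap282 vs Hap23: 6
  Hap287 vs Hap105: 6
  Hap287 vs Hap23: 7
  Hap105 vs Hap23: 11
The smallest is 1, between Hap282 and Hap287.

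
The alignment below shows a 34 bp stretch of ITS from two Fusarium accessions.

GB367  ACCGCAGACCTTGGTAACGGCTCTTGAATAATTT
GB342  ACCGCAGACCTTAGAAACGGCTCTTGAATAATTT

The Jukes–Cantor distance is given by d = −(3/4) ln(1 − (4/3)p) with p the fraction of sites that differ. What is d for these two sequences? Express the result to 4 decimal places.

The sequences differ at positions 13 (G/A), 15 (T/A).
p = 2/34 = 0.058824.
d = −0.75 · ln(1 − (4/3)·0.058824) = −0.75 · ln(0.921568) = −0.75 · (-0.081679) = 0.0613.

0.0613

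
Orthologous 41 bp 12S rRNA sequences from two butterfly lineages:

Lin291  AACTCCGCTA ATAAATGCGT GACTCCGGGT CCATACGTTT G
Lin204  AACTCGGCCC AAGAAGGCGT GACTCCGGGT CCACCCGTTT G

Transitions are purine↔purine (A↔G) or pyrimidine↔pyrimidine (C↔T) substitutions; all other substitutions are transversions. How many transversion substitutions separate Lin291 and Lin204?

Mismatches occur at site 6 (C/G, transversion), site 9 (T/C, transition), site 10 (A/C, transversion), site 12 (T/A, transversion), site 13 (A/G, transition), site 16 (T/G, transversion), site 34 (T/C, transition), site 35 (A/C, transversion).
Of the 8 differences, 3 transitions and 5 transversions, so the answer is 5.

5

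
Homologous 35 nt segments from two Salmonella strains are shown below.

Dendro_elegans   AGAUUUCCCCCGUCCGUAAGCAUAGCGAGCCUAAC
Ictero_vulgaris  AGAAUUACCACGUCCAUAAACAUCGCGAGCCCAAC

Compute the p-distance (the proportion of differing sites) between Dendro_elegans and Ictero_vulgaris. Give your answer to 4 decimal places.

Differing sites — 4:U/A; 7:C/A; 10:C/A; 16:G/A; 20:G/A; 24:A/C; 32:U/C.
There are 7 differences over 35 sites, so p = 7/35 = 0.2000.

0.2000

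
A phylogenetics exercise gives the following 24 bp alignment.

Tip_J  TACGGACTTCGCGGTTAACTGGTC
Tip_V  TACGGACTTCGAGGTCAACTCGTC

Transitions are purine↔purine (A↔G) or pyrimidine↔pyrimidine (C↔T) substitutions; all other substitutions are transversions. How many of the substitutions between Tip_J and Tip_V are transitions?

1

Differing sites — 12:C/A (Tv); 16:T/C (Ti); 21:G/C (Tv).
Of the 3 differences, 1 transition and 2 transversions, so the answer is 1.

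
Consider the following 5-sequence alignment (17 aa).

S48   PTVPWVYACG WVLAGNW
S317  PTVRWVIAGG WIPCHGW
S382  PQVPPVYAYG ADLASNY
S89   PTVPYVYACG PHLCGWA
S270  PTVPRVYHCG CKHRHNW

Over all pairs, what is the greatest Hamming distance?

Pairwise Hamming distances:
  S48 vs S317: 8
  S48 vs S382: 7
  S48 vs S89: 6
  S48 vs S270: 7
  S317 vs S382: 12
  S317 vs S89: 10
  S317 vs S270: 10
  S382 vs S89: 9
  S382 vs S270: 10
  S89 vs S270: 9
The largest is 12, between S317 and S382.

12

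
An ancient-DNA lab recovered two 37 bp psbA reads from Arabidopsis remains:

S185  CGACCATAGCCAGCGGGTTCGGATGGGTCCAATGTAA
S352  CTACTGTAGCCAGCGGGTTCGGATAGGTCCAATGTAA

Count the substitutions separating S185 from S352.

The sequences differ at positions 2 (G/T), 5 (C/T), 6 (A/G), 25 (G/A).
That gives 4 mismatches out of 37 aligned sites, so the Hamming distance is 4.

4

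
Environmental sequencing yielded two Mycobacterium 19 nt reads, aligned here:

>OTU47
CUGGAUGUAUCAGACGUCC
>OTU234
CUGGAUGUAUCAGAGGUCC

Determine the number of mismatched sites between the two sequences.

Differing sites — 15:C/G.
That gives 1 mismatch out of 19 aligned sites, so the Hamming distance is 1.

1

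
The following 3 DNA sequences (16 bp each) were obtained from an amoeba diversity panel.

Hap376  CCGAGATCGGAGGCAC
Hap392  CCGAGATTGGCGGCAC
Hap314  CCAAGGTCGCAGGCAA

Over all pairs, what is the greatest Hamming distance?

Pairwise Hamming distances:
  Hap376 vs Hap392: 2
  Hap376 vs Hap314: 4
  Hap392 vs Hap314: 6
The largest is 6, between Hap392 and Hap314.

6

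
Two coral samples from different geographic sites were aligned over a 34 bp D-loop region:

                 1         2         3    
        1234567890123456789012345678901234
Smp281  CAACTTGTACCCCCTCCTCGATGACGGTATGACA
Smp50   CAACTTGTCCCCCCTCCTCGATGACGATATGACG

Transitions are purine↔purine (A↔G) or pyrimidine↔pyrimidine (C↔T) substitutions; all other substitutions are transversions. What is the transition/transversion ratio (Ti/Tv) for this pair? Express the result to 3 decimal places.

The sequences differ at positions 9 (A/C, transversion), 27 (G/A, transition), 34 (A/G, transition).
Of the 3 differences, 2 transitions and 1 transversion, so Ti/Tv = 2/1 = 2.000.

2.000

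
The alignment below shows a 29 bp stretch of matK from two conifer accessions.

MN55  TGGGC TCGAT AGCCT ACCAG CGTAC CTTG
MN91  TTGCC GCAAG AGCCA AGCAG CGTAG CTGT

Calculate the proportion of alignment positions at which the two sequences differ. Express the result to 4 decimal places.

0.3448

The sequences differ at positions 2 (G/T), 4 (G/C), 6 (T/G), 8 (G/A), 10 (T/G), 15 (T/A), 17 (C/G), 25 (C/G), 28 (T/G), 29 (G/T).
There are 10 differences over 29 sites, so p = 10/29 = 0.3448.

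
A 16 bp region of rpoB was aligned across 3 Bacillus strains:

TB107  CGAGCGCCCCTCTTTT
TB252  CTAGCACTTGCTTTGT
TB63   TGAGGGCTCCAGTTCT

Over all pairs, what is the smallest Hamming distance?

Pairwise Hamming distances:
  TB107 vs TB252: 8
  TB107 vs TB63: 6
  TB252 vs TB63: 9
The smallest is 6, between TB107 and TB63.

6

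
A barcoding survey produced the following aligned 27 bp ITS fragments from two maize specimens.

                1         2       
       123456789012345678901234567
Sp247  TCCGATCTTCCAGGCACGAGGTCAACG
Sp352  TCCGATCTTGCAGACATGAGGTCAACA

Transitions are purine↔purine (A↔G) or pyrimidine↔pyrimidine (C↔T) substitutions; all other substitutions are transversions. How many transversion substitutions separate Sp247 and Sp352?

Differing sites — 10:C/G (Tv); 14:G/A (Ti); 17:C/T (Ti); 27:G/A (Ti).
Of the 4 differences, 3 transitions and 1 transversion, so the answer is 1.

1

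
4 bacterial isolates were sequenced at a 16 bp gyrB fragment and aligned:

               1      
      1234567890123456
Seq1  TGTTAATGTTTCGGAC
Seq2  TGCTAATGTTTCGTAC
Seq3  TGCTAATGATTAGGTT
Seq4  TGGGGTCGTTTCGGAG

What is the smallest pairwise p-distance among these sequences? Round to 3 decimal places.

Pairwise Hamming distances:
  Seq1 vs Seq2: 2
  Seq1 vs Seq3: 5
  Seq1 vs Seq4: 6
  Seq2 vs Seq3: 5
  Seq2 vs Seq4: 7
  Seq3 vs Seq4: 9
The smallest is 2 mismatches, between Seq1 and Seq2; p = 2/16 = 0.125.

0.125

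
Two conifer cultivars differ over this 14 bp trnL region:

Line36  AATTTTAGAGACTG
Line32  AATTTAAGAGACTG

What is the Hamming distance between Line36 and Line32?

1

The sequences differ at position 6 (T/A).
That gives 1 mismatch out of 14 aligned sites, so the Hamming distance is 1.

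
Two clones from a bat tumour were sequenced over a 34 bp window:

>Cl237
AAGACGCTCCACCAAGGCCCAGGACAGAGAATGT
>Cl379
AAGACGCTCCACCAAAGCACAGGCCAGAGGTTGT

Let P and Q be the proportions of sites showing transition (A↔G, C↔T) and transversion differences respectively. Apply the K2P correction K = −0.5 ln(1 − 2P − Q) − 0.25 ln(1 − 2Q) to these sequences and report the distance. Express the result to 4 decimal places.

Mismatches occur at site 16 (G/A, transition), site 19 (C/A, transversion), site 24 (A/C, transversion), site 30 (A/G, transition), site 31 (A/T, transversion).
Of the 5 differences, 2 transitions and 3 transversions over 34 sites: P = 2/34 = 0.058824, Q = 3/34 = 0.088235.
d = −0.5·ln(0.794117) − 0.25·ln(0.823530) = −0.5·(-0.230524) − 0.25·(-0.194155) = 0.1638.

0.1638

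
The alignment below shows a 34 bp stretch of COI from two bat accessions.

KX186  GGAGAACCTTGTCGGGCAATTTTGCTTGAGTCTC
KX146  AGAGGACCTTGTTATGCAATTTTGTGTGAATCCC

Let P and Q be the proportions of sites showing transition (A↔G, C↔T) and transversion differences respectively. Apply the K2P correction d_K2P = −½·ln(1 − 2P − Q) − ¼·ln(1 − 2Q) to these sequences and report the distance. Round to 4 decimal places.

0.3493

Differing sites — 1:G/A (Ti); 5:A/G (Ti); 13:C/T (Ti); 14:G/A (Ti); 15:G/T (Tv); 25:C/T (Ti); 26:T/G (Tv); 30:G/A (Ti); 33:T/C (Ti).
Of the 9 differences, 7 transitions and 2 transversions over 34 sites: P = 7/34 = 0.205882, Q = 2/34 = 0.058824.
d = −0.5·ln(0.529412) − 0.25·ln(0.882352) = −0.5·(-0.635988) − 0.25·(-0.125164) = 0.3493.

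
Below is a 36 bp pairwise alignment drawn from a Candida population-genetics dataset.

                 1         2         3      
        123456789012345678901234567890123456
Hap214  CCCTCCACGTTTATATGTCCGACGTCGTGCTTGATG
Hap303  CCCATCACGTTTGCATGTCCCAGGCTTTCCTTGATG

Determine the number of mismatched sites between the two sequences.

10

Mismatches occur at site 4 (T↔A), site 5 (C↔T), site 13 (A↔G), site 14 (T↔C), site 21 (G↔C), site 23 (C↔G), site 25 (T↔C), site 26 (C↔T), site 27 (G↔T), site 29 (G↔C).
That gives 10 mismatches out of 36 aligned sites, so the Hamming distance is 10.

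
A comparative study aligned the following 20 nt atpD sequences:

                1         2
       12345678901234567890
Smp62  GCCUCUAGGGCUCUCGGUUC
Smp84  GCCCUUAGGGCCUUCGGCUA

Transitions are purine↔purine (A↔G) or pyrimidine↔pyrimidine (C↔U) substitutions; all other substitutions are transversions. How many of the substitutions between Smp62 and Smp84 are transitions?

5

Differing sites — 4:U/C (Ti); 5:C/U (Ti); 12:U/C (Ti); 13:C/U (Ti); 18:U/C (Ti); 20:C/A (Tv).
Of the 6 differences, 5 transitions and 1 transversion, so the answer is 5.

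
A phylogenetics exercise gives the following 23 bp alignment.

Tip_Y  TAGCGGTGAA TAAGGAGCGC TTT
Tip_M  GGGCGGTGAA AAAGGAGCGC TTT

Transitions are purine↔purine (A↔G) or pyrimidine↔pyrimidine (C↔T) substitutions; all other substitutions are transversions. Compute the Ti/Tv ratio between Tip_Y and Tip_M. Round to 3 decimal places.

0.500

Differing sites — 1:T/G (Tv); 2:A/G (Ti); 11:T/A (Tv).
Of the 3 differences, 1 transition and 2 transversions, so Ti/Tv = 1/2 = 0.500.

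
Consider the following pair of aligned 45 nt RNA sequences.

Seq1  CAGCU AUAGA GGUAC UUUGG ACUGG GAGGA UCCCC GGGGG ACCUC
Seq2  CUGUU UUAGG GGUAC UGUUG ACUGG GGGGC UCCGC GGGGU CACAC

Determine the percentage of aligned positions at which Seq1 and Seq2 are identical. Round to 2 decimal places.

71.11%

The sequences differ at positions 2 (A/U), 4 (C/U), 6 (A/U), 10 (A/G), 17 (U/G), 19 (G/U), 27 (A/G), 30 (A/C), 34 (C/G), 40 (G/U), 41 (A/C), 42 (C/A), 44 (U/A).
32 of the 45 sites match, so the percent identity is 32/45 × 100 = 71.11%.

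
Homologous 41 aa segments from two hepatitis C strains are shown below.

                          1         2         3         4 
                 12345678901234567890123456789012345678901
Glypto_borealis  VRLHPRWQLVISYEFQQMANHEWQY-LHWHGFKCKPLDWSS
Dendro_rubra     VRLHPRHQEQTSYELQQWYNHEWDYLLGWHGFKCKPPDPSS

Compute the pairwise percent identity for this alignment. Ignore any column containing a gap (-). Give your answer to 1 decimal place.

72.5%

Excluding the 1 gap column leaves 40 comparable sites.
The sequences differ at positions 7 (W/H), 9 (L/E), 10 (V/Q), 11 (I/T), 15 (F/L), 18 (M/W), 19 (A/Y), 24 (Q/D), 28 (H/G), 37 (L/P), 39 (W/P).
29 of the 40 comparable sites match, so the percent identity is 29/40 × 100 = 72.5%.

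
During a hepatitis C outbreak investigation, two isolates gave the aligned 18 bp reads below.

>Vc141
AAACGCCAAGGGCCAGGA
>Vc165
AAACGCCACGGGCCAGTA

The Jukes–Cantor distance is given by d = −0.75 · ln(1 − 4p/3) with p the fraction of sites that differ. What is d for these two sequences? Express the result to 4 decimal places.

0.1203

Differing sites — 9:A/C; 17:G/T.
p = 2/18 = 0.111111.
d = −0.75 · ln(1 − (4/3)·0.111111) = −0.75 · ln(0.851852) = −0.75 · (-0.160342) = 0.1203.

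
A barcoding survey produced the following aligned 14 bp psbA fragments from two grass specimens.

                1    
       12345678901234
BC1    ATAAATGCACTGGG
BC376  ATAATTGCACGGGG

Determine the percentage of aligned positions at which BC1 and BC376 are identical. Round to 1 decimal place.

Mismatches occur at site 5 (A↔T), site 11 (T↔G).
12 of the 14 sites match, so the percent identity is 12/14 × 100 = 85.7%.

85.7%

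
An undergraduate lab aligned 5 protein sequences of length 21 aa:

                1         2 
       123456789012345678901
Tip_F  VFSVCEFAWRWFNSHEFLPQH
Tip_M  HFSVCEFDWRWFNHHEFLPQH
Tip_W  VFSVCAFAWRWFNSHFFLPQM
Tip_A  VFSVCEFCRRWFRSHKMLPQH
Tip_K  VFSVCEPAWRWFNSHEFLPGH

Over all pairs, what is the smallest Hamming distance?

2

Pairwise Hamming distances:
  Tip_F vs Tip_M: 3
  Tip_F vs Tip_W: 3
  Tip_F vs Tip_A: 5
  Tip_F vs Tip_K: 2
  Tip_M vs Tip_W: 6
  Tip_M vs Tip_A: 7
  Tip_M vs Tip_K: 5
  Tip_W vs Tip_A: 7
  Tip_W vs Tip_K: 5
  Tip_A vs Tip_K: 7
The smallest is 2, between Tip_F and Tip_K.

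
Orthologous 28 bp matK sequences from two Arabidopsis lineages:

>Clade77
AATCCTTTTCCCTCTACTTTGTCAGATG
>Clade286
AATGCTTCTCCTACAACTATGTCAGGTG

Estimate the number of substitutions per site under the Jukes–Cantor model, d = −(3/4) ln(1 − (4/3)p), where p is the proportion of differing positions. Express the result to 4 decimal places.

0.3041

The sequences differ at positions 4 (C/G), 8 (T/C), 12 (C/T), 13 (T/A), 15 (T/A), 19 (T/A), 26 (A/G).
p = 7/28 = 0.250000.
d = −0.75 · ln(1 − (4/3)·0.250000) = −0.75 · ln(0.666667) = −0.75 · (-0.405465) = 0.3041.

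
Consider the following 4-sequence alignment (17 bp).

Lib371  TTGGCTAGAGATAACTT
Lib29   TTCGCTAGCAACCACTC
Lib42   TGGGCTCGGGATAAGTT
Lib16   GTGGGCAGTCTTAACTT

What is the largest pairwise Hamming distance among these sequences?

Pairwise Hamming distances:
  Lib371 vs Lib29: 6
  Lib371 vs Lib42: 4
  Lib371 vs Lib16: 6
  Lib29 vs Lib42: 9
  Lib29 vs Lib16: 10
  Lib42 vs Lib16: 9
The largest is 10, between Lib29 and Lib16.

10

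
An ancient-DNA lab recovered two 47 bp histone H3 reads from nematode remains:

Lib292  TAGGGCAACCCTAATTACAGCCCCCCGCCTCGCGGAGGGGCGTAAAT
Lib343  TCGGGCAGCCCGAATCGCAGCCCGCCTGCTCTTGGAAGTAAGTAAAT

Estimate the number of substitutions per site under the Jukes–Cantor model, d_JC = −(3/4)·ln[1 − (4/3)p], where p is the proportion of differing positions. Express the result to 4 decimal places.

Mismatches occur at site 2 (A→C), site 8 (A→G), site 12 (T→G), site 16 (T→C), site 17 (A→G), site 24 (C→G), site 27 (G→T), site 28 (C→G), site 32 (G→T), site 33 (C→T), site 37 (G→A), site 39 (G→T), site 40 (G→A), site 41 (C→A).
p = 14/47 = 0.297872.
d = −0.75 · ln(1 − (4/3)·0.297872) = −0.75 · ln(0.602837) = −0.75 · (-0.506108) = 0.3796.

0.3796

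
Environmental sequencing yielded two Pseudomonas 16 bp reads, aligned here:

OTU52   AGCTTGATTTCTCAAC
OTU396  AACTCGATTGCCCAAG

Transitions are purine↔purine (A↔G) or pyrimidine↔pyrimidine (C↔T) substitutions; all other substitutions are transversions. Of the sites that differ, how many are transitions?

Differing sites — 2:G/A (Ti); 5:T/C (Ti); 10:T/G (Tv); 12:T/C (Ti); 16:C/G (Tv).
Of the 5 differences, 3 transitions and 2 transversions, so the answer is 3.

3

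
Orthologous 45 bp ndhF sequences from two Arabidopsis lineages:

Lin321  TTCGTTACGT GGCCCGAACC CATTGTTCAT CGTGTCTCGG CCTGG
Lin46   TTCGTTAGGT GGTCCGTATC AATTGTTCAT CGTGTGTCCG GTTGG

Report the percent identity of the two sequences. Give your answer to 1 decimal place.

Differing sites — 8:C/G; 13:C/T; 17:A/T; 19:C/T; 21:C/A; 36:C/G; 39:G/C; 41:C/G; 42:C/T.
36 of the 45 sites match, so the percent identity is 36/45 × 100 = 80.0%.

80.0%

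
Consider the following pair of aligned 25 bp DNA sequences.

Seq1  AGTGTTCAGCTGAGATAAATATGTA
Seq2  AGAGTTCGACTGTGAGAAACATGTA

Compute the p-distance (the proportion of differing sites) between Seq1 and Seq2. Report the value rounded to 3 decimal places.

0.240

Mismatches occur at site 3 (T↔A), site 8 (A↔G), site 9 (G↔A), site 13 (A↔T), site 16 (T↔G), site 20 (T↔C).
There are 6 differences over 25 sites, so p = 6/25 = 0.240.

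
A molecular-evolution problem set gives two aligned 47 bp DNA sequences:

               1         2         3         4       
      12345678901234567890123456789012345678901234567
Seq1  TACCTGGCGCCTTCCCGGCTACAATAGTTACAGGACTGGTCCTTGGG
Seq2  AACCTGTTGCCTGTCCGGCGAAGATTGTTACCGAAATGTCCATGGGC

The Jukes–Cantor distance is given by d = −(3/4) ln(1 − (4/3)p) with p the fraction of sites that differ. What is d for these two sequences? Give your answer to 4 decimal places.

Mismatches occur at site 1 (T/A), site 7 (G/T), site 8 (C/T), site 13 (T/G), site 14 (C/T), site 20 (T/G), site 22 (C/A), site 23 (A/G), site 26 (A/T), site 32 (A/C), site 34 (G/A), site 36 (C/A), site 39 (G/T), site 40 (T/C), site 42 (C/A), site 44 (T/G), site 47 (G/C).
p = 17/47 = 0.361702.
d = −0.75 · ln(1 − (4/3)·0.361702) = −0.75 · ln(0.517731) = −0.75 · (-0.658299) = 0.4937.

0.4937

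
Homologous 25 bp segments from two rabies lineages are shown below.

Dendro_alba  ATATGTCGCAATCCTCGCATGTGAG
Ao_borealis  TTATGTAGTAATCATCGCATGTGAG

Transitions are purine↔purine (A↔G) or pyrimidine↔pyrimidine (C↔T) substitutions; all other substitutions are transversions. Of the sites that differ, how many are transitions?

Mismatches occur at site 1 (A→T, transversion), site 7 (C→A, transversion), site 9 (C→T, transition), site 14 (C→A, transversion).
Of the 4 differences, 1 transition and 3 transversions, so the answer is 1.

1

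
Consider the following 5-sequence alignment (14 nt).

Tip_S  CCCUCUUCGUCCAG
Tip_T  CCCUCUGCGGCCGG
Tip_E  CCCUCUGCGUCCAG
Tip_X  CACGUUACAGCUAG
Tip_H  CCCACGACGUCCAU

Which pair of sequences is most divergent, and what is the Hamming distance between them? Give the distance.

8

Pairwise Hamming distances:
  Tip_S vs Tip_T: 3
  Tip_S vs Tip_E: 1
  Tip_S vs Tip_X: 7
  Tip_S vs Tip_H: 4
  Tip_T vs Tip_E: 2
  Tip_T vs Tip_X: 7
  Tip_T vs Tip_H: 6
  Tip_E vs Tip_X: 7
  Tip_E vs Tip_H: 4
  Tip_X vs Tip_H: 8
The largest is 8, between Tip_X and Tip_H.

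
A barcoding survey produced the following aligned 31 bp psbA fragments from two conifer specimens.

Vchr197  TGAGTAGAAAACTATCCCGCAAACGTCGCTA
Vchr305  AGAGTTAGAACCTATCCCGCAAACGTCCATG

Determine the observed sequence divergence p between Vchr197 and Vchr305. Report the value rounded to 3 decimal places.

0.258

The sequences differ at positions 1 (T/A), 6 (A/T), 7 (G/A), 8 (A/G), 11 (A/C), 28 (G/C), 29 (C/A), 31 (A/G).
There are 8 differences over 31 sites, so p = 8/31 = 0.258.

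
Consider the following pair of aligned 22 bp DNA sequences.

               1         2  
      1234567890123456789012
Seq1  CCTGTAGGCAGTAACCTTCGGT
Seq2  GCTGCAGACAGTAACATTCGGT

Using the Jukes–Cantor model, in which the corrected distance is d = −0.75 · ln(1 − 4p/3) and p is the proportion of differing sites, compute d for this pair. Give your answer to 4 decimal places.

0.2082

Mismatches occur at site 1 (C↔G), site 5 (T↔C), site 8 (G↔A), site 16 (C↔A).
p = 4/22 = 0.181818.
d = −0.75 · ln(1 − (4/3)·0.181818) = −0.75 · ln(0.757576) = −0.75 · (-0.277631) = 0.2082.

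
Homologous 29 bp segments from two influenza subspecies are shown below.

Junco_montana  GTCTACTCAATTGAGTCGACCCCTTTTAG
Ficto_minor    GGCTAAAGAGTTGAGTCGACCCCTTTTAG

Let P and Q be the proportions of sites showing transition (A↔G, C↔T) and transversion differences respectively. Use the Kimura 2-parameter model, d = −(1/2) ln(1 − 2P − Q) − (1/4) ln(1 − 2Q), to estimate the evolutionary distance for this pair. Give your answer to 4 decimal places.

0.1966

Differing sites — 2:T/G (Tv); 6:C/A (Tv); 7:T/A (Tv); 8:C/G (Tv); 10:A/G (Ti).
Of the 5 differences, 1 transition and 4 transversions over 29 sites: P = 1/29 = 0.034483, Q = 4/29 = 0.137931.
d = −0.5·ln(0.793103) − 0.25·ln(0.724138) = −0.5·(-0.231802) − 0.25·(-0.322773) = 0.1966.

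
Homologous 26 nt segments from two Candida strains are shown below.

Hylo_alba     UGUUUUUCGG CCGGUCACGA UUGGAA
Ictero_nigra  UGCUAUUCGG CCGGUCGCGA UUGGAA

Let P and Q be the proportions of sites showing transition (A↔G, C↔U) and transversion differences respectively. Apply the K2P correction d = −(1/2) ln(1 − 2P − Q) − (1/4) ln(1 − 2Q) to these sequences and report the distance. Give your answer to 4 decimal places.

Mismatches occur at site 3 (U→C, transition), site 5 (U→A, transversion), site 17 (A→G, transition).
Of the 3 differences, 2 transitions and 1 transversion over 26 sites: P = 2/26 = 0.076923, Q = 1/26 = 0.038462.
d = −0.5·ln(0.807692) − 0.25·ln(0.923076) = −0.5·(-0.213574) − 0.25·(-0.080044) = 0.1268.

0.1268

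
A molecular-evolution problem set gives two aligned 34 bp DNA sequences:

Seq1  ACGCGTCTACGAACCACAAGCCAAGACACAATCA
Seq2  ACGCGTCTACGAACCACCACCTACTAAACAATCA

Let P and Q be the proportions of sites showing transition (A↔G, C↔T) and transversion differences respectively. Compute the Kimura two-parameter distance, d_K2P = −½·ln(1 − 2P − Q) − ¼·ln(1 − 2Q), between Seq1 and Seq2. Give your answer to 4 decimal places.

0.2023

Differing sites — 18:A/C (Tv); 20:G/C (Tv); 22:C/T (Ti); 24:A/C (Tv); 25:G/T (Tv); 27:C/A (Tv).
Of the 6 differences, 1 transition and 5 transversions over 34 sites: P = 1/34 = 0.029412, Q = 5/34 = 0.147059.
d = −0.5·ln(0.794117) − 0.25·ln(0.705882) = −0.5·(-0.230524) − 0.25·(-0.348307) = 0.2023.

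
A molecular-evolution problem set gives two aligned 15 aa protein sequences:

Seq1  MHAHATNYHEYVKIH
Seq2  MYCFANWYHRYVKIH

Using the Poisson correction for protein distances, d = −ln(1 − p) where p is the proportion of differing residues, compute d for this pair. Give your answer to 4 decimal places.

0.5108

The sequences differ at positions 2 (H/Y), 3 (A/C), 4 (H/F), 6 (T/N), 7 (N/W), 10 (E/R).
p = 6/15 = 0.400000.
d = −ln(1 − 0.400000) = −ln(0.600000) = 0.5108.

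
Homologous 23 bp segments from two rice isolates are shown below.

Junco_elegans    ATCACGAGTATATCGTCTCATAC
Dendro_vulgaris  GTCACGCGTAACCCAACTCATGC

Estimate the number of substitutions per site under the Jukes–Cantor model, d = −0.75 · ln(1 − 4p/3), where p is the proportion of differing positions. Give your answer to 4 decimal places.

The sequences differ at positions 1 (A/G), 7 (A/C), 11 (T/A), 12 (A/C), 13 (T/C), 15 (G/A), 16 (T/A), 22 (A/G).
p = 8/23 = 0.347826.
d = −0.75 · ln(1 − (4/3)·0.347826) = −0.75 · ln(0.536232) = −0.75 · (-0.623188) = 0.4674.

0.4674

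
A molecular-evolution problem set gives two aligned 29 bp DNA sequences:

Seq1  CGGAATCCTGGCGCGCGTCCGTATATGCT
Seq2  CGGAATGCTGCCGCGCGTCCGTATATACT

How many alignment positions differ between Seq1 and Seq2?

3

Mismatches occur at site 7 (C/G), site 11 (G/C), site 27 (G/A).
That gives 3 mismatches out of 29 aligned sites, so the Hamming distance is 3.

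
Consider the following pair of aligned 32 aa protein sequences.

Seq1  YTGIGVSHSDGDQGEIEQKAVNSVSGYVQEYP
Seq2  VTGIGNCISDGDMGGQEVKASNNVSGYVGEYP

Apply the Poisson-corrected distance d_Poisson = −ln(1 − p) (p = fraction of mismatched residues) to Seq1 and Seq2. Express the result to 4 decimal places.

Mismatches occur at site 1 (Y↔V), site 6 (V↔N), site 7 (S↔C), site 8 (H↔I), site 13 (Q↔M), site 15 (E↔G), site 16 (I↔Q), site 18 (Q↔V), site 21 (V↔S), site 23 (S↔N), site 29 (Q↔G).
p = 11/32 = 0.343750.
d = −ln(1 − 0.343750) = −ln(0.656250) = 0.4212.

0.4212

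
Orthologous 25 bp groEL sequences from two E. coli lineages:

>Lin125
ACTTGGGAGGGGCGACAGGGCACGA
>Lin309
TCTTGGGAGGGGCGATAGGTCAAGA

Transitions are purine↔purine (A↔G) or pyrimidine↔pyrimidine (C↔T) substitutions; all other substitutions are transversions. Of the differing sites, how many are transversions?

Differing sites — 1:A/T (Tv); 16:C/T (Ti); 20:G/T (Tv); 23:C/A (Tv).
Of the 4 differences, 1 transition and 3 transversions, so the answer is 3.

3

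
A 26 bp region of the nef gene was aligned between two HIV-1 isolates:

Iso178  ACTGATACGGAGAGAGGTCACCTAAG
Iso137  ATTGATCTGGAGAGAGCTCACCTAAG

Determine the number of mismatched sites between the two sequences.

4

Differing sites — 2:C/T; 7:A/C; 8:C/T; 17:G/C.
That gives 4 mismatches out of 26 aligned sites, so the Hamming distance is 4.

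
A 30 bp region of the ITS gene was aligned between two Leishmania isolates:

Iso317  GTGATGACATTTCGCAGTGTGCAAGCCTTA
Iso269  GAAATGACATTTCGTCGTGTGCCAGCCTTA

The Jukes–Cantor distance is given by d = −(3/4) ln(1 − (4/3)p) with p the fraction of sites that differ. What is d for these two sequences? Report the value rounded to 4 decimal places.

0.1885

The sequences differ at positions 2 (T/A), 3 (G/A), 15 (C/T), 16 (A/C), 23 (A/C).
p = 5/30 = 0.166667.
d = −0.75 · ln(1 − (4/3)·0.166667) = −0.75 · ln(0.777777) = −0.75 · (-0.251315) = 0.1885.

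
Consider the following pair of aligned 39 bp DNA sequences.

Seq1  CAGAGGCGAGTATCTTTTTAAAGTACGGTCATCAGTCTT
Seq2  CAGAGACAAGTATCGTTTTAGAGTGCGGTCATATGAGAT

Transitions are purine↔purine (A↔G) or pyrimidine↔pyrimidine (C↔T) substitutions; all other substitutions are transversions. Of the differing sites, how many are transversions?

Differing sites — 6:G/A (Ti); 8:G/A (Ti); 15:T/G (Tv); 21:A/G (Ti); 25:A/G (Ti); 33:C/A (Tv); 34:A/T (Tv); 36:T/A (Tv); 37:C/G (Tv); 38:T/A (Tv).
Of the 10 differences, 4 transitions and 6 transversions, so the answer is 6.

6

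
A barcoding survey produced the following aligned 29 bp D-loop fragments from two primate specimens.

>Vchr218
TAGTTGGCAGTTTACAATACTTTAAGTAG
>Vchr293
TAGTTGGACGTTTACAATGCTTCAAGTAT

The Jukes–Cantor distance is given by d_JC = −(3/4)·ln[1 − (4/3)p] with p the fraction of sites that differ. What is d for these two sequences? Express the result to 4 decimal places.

0.1959

Differing sites — 8:C/A; 9:A/C; 19:A/G; 23:T/C; 29:G/T.
p = 5/29 = 0.172414.
d = −0.75 · ln(1 − (4/3)·0.172414) = −0.75 · ln(0.770115) = −0.75 · (-0.261215) = 0.1959.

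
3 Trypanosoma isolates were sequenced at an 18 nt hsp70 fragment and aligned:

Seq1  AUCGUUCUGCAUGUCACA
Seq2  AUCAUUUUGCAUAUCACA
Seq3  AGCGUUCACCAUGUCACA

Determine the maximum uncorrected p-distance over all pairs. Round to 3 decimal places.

Pairwise Hamming distances:
  Seq1 vs Seq2: 3
  Seq1 vs Seq3: 3
  Seq2 vs Seq3: 6
The largest is 6 mismatches, between Seq2 and Seq3; p = 6/18 = 0.333.

0.333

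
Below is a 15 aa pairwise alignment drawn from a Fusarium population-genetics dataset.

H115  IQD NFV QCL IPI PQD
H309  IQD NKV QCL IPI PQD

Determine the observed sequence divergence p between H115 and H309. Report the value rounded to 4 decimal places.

0.0667

Differing sites — 5:F/K.
There are 1 differences over 15 sites, so p = 1/15 = 0.0667.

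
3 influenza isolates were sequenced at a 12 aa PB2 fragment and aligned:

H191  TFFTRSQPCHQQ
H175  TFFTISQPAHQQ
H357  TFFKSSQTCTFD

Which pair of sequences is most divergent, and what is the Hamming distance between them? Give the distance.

Pairwise Hamming distances:
  H191 vs H175: 2
  H191 vs H357: 6
  H175 vs H357: 7
The largest is 7, between H175 and H357.

7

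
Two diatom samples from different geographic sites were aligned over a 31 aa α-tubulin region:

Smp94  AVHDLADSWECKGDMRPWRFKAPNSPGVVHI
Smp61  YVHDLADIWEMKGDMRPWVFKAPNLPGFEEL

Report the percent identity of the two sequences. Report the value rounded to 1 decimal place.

71.0%

The sequences differ at positions 1 (A/Y), 8 (S/I), 11 (C/M), 19 (R/V), 25 (S/L), 28 (V/F), 29 (V/E), 30 (H/E), 31 (I/L).
22 of the 31 sites match, so the percent identity is 22/31 × 100 = 71.0%.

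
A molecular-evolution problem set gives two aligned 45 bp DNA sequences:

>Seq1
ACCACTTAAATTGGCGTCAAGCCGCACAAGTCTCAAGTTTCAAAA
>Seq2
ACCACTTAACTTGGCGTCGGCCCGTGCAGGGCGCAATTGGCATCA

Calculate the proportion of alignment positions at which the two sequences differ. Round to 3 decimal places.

Differing sites — 10:A/C; 19:A/G; 20:A/G; 21:G/C; 25:C/T; 26:A/G; 29:A/G; 31:T/G; 33:T/G; 37:G/T; 39:T/G; 40:T/G; 43:A/T; 44:A/C.
There are 14 differences over 45 sites, so p = 14/45 = 0.311.

0.311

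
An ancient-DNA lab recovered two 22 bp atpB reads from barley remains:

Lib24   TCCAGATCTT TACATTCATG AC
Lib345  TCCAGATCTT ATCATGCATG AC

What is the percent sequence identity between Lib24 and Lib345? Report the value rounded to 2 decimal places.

86.36%

Mismatches occur at site 11 (T↔A), site 12 (A↔T), site 16 (T↔G).
19 of the 22 sites match, so the percent identity is 19/22 × 100 = 86.36%.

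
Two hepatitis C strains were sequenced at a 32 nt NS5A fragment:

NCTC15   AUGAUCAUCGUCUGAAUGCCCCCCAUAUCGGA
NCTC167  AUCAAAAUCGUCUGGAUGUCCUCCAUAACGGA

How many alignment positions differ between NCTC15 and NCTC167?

The sequences differ at positions 3 (G/C), 5 (U/A), 6 (C/A), 15 (A/G), 19 (C/U), 22 (C/U), 28 (U/A).
That gives 7 mismatches out of 32 aligned sites, so the Hamming distance is 7.

7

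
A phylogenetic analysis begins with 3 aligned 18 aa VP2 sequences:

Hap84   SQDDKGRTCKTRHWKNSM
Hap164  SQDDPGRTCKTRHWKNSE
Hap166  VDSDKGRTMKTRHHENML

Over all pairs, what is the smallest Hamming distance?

2

Pairwise Hamming distances:
  Hap84 vs Hap164: 2
  Hap84 vs Hap166: 8
  Hap164 vs Hap166: 9
The smallest is 2, between Hap84 and Hap164.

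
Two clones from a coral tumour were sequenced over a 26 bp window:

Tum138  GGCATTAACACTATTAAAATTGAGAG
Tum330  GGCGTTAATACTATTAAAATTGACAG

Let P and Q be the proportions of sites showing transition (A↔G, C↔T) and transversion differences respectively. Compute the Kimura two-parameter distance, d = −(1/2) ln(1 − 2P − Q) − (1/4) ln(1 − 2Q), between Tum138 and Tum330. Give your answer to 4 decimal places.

The sequences differ at positions 4 (A/G, transition), 9 (C/T, transition), 24 (G/C, transversion).
Of the 3 differences, 2 transitions and 1 transversion over 26 sites: P = 2/26 = 0.076923, Q = 1/26 = 0.038462.
d = −0.5·ln(0.807692) − 0.25·ln(0.923076) = −0.5·(-0.213574) − 0.25·(-0.080044) = 0.1268.

0.1268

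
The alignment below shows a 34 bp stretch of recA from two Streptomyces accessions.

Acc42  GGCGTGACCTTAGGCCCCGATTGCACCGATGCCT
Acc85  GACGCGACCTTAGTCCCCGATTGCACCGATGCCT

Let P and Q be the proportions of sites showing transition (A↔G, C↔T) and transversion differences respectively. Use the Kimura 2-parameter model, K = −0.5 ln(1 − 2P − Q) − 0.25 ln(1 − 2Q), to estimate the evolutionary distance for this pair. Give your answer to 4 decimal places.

0.0947

Mismatches occur at site 2 (G↔A, transition), site 5 (T↔C, transition), site 14 (G↔T, transversion).
Of the 3 differences, 2 transitions and 1 transversion over 34 sites: P = 2/34 = 0.058824, Q = 1/34 = 0.029412.
d = −0.5·ln(0.852940) − 0.25·ln(0.941176) = −0.5·(-0.159066) − 0.25·(-0.060625) = 0.0947.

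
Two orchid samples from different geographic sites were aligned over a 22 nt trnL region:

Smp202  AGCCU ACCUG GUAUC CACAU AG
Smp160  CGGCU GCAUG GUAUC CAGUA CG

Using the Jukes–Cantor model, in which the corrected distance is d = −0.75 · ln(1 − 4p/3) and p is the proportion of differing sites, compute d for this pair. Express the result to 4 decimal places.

0.4975

Mismatches occur at site 1 (A→C), site 3 (C→G), site 6 (A→G), site 8 (C→A), site 18 (C→G), site 19 (A→U), site 20 (U→A), site 21 (A→C).
p = 8/22 = 0.363636.
d = −0.75 · ln(1 − (4/3)·0.363636) = −0.75 · ln(0.515152) = −0.75 · (-0.663293) = 0.4975.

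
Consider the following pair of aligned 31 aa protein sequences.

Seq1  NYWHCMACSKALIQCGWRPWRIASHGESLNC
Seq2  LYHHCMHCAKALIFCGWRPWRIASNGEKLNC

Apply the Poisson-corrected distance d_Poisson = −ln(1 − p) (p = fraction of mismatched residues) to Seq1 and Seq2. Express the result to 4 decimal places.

0.2559

The sequences differ at positions 1 (N/L), 3 (W/H), 7 (A/H), 9 (S/A), 14 (Q/F), 25 (H/N), 28 (S/K).
p = 7/31 = 0.225806.
d = −ln(1 − 0.225806) = −ln(0.774194) = 0.2559.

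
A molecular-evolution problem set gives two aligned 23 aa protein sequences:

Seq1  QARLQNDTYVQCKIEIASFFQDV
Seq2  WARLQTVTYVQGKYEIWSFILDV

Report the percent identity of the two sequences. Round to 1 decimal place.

Differing sites — 1:Q/W; 6:N/T; 7:D/V; 12:C/G; 14:I/Y; 17:A/W; 20:F/I; 21:Q/L.
15 of the 23 sites match, so the percent identity is 15/23 × 100 = 65.2%.

65.2%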